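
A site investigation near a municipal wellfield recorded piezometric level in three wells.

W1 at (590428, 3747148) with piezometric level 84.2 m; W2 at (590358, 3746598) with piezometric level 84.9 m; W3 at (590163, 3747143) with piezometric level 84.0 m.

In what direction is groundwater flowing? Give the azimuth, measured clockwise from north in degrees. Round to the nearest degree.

Differences from W1: to W2 (Δx, Δy, Δh) = (-70, -550, +0.7); to W3 = (-265, -5, -0.2).
Solve a·Δx + b·Δy = Δh: det = (-70)·(-5) − (-265)·(-550) = -145400.
∂h/∂x = [(+0.7)·(-5) − (-0.2)·(-550)] / -145400 = +0.0007806
∂h/∂y = [(-70)·(-0.2) − (-265)·(+0.7)] / -145400 = -0.001372
Flow direction (−∇h) has components (-0.0007806 E, +0.001372 N).
Azimuth = atan2(E, N) = atan2(-0.0007806, +0.001372) = 330.4° ≈ 330°.

330°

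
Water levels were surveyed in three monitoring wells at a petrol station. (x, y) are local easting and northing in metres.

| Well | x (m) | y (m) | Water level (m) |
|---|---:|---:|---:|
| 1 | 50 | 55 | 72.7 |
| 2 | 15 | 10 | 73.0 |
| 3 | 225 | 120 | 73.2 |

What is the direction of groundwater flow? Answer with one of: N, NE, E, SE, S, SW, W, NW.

NW

With h = a·x + b·y + c and 1 as origin, the differences give:
  (-35)·a + (-45)·b = +0.3
  175·a + 65·b = +0.5
Eliminate b (×65 and ×(-45), subtract): 5600·a = 42.00 → a = ∂h/∂x = +0.007500
Back-substitute: b = ∂h/∂y = -0.01250.
Flow = −∇h = (-0.007500 east, +0.01250 north), which points northwest.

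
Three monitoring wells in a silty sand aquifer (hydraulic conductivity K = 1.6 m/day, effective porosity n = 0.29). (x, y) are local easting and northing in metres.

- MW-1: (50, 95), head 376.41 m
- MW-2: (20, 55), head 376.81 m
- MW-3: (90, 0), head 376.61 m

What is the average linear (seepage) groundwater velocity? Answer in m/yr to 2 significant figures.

With h = a·x + b·y + c and MW-1 as origin, the differences give:
  (-30)·a + (-40)·b = +0.40
  40·a + (-95)·b = +0.20
Eliminate b (×(-95) and ×(-40), subtract): 4450·a = -30.000 → a = ∂h/∂x = -0.006742
Back-substitute: b = ∂h/∂y = -0.004944.
|∇h| = √(-0.006742² + -0.004944²) = 0.00836
Seepage velocity v = K·i/n = 1.6 × 0.00836 / 0.29 = 0.04612 m/day = 16.85 m/yr.

17 m/yr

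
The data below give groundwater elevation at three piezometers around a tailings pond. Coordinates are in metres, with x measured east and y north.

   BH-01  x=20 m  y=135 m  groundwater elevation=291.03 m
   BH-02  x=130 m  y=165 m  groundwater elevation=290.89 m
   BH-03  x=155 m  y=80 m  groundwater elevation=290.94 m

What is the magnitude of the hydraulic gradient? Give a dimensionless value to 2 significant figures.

Differences from BH-01: to BH-02 (Δx, Δy, Δh) = (110, 30, -0.14); to BH-03 = (135, -55, -0.09).
Determinant of the coordinate differences = 110·(-55) − 135·30 = -10100.
∂h/∂x = [(-0.14)·(-55) − (-0.09)·30] / -10100 = -0.001030
∂h/∂y = [110·(-0.09) − 135·(-0.14)] / -10100 = -0.0008911
|∇h| = √(-0.001030² + -0.0008911²) = 0.001362

0.0014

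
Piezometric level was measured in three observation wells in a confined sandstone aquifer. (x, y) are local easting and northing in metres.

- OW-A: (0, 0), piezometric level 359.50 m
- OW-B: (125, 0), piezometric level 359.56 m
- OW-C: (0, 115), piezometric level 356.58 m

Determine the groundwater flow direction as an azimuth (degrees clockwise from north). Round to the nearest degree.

∂h/∂x = (359.56 − 359.50) / (125 − 0) = +0.0004800
∂h/∂y = (356.58 − 359.50) / (115 − 0) = -0.02539
Flow direction (−∇h) has components (-0.0004800 E, +0.02539 N).
Azimuth = atan2(E, N) = atan2(-0.0004800, +0.02539) = 358.9° ≈ 359°.

359°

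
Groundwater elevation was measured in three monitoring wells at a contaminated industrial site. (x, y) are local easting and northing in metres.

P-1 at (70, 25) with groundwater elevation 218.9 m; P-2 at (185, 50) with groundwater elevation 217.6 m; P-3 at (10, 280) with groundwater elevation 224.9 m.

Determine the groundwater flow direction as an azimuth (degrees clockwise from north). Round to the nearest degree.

Taking P-1 as reference: P-2−P-1 = (115, 25, -1.3); P-3−P-1 = (-60, 255, +6.0).
Determinant of the coordinate differences = 115·255 − (-60)·25 = 30825.
∂h/∂x = [(-1.3)·255 − (+6.0)·25] / 30825 = -0.01562
∂h/∂y = [115·(+6.0) − (-60)·(-1.3)] / 30825 = +0.01985
Flow direction (−∇h) has components (+0.01562 E, -0.01985 N).
Azimuth = atan2(E, N) = atan2(+0.01562, -0.01985) = 141.8° ≈ 142°.

142°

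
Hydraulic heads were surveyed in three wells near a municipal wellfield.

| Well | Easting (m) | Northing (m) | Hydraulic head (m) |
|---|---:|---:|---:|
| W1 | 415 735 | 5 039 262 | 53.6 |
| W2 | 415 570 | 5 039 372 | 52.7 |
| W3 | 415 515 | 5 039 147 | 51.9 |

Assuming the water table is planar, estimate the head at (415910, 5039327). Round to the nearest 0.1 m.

54.9 m

Differences from W1: to W2 (Δx, Δy, Δh) = (-165, 110, -0.9); to W3 = (-220, -115, -1.7).
Solve a·Δx + b·Δy = Δh: det = (-165)·(-115) − (-220)·110 = 43175.
∂h/∂x = [(-0.9)·(-115) − (-1.7)·110] / 43175 = +0.006728
∂h/∂y = [(-165)·(-1.7) − (-220)·(-0.9)] / 43175 = +0.001911
h(415910, 5039327) = 53.6 + (+0.006728)·(175) + (+0.001911)·(65) = 53.6 +1.177 +0.124 = 54.902 m.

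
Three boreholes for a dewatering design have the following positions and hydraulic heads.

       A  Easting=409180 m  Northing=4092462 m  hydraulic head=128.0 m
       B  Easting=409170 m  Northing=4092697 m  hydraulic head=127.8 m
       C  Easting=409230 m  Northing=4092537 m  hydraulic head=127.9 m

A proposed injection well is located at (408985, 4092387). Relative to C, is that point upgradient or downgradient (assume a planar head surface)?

Differences from A: to B (Δx, Δy, Δh) = (-10, 235, -0.2); to C = (50, 75, -0.1).
Determinant of the coordinate differences = (-10)·75 − 50·235 = -12500.
∂h/∂x = [(-0.2)·75 − (-0.1)·235] / -12500 = -0.0006800
∂h/∂y = [(-10)·(-0.1) − 50·(-0.2)] / -12500 = -0.0008800
Head at (408985, 4092387) = 128.0 + (-0.0006800)·(-195) + (-0.0008800)·(-75) = 128.20 m.
That is higher than the 127.9 m at C, so the point is upgradient.

upgradient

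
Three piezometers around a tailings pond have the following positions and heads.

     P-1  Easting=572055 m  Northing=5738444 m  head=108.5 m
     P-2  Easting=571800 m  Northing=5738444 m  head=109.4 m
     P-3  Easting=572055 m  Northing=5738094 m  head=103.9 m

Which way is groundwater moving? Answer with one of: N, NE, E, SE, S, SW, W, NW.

∂h/∂x = (109.4 − 108.5) / (571800 − 572055) = -0.003529
∂h/∂y = (103.9 − 108.5) / (5738094 − 5738444) = +0.01314
Flow = −∇h = (+0.003529 east, -0.01314 north), which points south.

S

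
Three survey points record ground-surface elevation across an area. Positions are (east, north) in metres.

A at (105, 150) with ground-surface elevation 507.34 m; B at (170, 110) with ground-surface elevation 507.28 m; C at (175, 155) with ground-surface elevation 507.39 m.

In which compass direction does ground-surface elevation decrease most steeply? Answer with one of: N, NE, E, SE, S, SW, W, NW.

Differences from A: to B (Δx, Δy, Δh) = (65, -40, -0.06); to C = (70, 5, +0.05).
Determinant of the coordinate differences = 65·5 − 70·(-40) = 3125.
∂z/∂x = [(-0.06)·5 − (+0.05)·(-40)] / 3125 = +0.0005440
∂z/∂y = [65·(+0.05) − 70·(-0.06)] / 3125 = +0.002384
Steepest decrease is along −∇f = (-0.0005440 E, -0.002384 N) → south.

S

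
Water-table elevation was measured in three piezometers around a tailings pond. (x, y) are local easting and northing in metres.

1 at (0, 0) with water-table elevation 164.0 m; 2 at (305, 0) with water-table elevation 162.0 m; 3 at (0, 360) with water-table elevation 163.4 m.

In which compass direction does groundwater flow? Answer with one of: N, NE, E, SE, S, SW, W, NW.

E

∂h/∂x = (162.0 − 164.0) / (305 − 0) = -0.006557
∂h/∂y = (163.4 − 164.0) / (360 − 0) = -0.001667
Flow = −∇h = (+0.006557 east, +0.001667 north), which points east.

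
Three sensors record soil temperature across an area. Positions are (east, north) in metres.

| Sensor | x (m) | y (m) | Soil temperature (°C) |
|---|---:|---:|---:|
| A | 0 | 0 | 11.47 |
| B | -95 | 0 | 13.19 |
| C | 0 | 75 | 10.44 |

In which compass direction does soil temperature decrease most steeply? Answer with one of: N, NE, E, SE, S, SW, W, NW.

∂T/∂x = (13.19 − 11.47) / (-95 − 0) = -0.01811
∂T/∂y = (10.44 − 11.47) / (75 − 0) = -0.01373
Steepest decrease is along −∇f = (+0.01811 E, +0.01373 N) → northeast.

NE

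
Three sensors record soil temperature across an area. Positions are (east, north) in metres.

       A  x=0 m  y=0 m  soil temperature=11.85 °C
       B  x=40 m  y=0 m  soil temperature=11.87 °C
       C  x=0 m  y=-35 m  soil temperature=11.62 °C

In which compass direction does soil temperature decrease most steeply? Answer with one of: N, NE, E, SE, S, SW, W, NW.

S

∂T/∂x = (11.87 − 11.85) / (40 − 0) = +0.0005000
∂T/∂y = (11.62 − 11.85) / (-35 − 0) = +0.006571
Steepest decrease is along −∇f = (-0.0005000 E, -0.006571 N) → south.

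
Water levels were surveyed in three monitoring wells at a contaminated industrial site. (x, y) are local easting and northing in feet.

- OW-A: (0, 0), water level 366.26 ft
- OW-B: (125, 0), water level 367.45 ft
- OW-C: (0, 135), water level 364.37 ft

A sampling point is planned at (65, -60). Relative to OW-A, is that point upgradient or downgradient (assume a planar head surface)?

∂h/∂x = (367.45 − 366.26) / (125 − 0) = +0.009520
∂h/∂y = (364.37 − 366.26) / (135 − 0) = -0.01400
Head at (65, -60) = 366.26 + (+0.009520)·(65) + (-0.01400)·(-60) = 367.72 ft.
That is higher than the 366.26 ft at OW-A, so the point is upgradient.

upgradient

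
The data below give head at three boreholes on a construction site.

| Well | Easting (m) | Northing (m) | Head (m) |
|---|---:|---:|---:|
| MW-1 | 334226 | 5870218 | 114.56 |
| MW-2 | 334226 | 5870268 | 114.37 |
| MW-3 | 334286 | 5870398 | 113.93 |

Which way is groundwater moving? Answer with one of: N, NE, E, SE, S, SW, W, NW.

N

Differences from MW-1: to MW-2 (Δx, Δy, Δh) = (0, 50, -0.19); to MW-3 = (60, 180, -0.63).
Solve a·Δx + b·Δy = Δh: det = 0·180 − 60·50 = -3000.
∂h/∂x = [(-0.19)·180 − (-0.63)·50] / -3000 = +0.0009000
∂h/∂y = [0·(-0.63) − 60·(-0.19)] / -3000 = -0.003800
Flow = −∇h = (-0.0009000 east, +0.003800 north), which points north.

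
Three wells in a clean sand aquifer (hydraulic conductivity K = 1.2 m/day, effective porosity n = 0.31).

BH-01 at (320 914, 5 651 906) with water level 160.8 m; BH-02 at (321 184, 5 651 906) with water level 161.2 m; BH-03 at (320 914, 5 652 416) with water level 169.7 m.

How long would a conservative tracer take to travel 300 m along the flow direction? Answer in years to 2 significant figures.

12 years

∂h/∂x = (161.2 − 160.8) / (321184 − 320914) = +0.001481
∂h/∂y = (169.7 − 160.8) / (5652416 − 5651906) = +0.01745
|∇h| = √(0.001481² + 0.01745²) = 0.01751
Seepage velocity v = K·i/n = 1.2 × 0.01751 / 0.31 = 0.06778 m/day.
t = 300 / 0.06778 = 4426 days = 12.1 years.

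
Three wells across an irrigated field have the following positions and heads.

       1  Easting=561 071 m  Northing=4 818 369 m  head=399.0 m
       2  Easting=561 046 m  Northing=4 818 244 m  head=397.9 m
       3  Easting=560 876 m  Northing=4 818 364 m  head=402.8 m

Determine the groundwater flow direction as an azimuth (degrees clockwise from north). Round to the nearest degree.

123°

With h = a·x + b·y + c and 1 as origin, the differences give:
  (-25)·a + (-125)·b = -1.1
  (-195)·a + (-5)·b = +3.8
Eliminate b (×(-5) and ×(-125), subtract): -24250·a = 480.50 → a = ∂h/∂x = -0.01981
Back-substitute: b = ∂h/∂y = +0.01276.
Flow direction (−∇h) has components (+0.01981 E, -0.01276 N).
Azimuth = atan2(E, N) = atan2(+0.01981, -0.01276) = 122.8° ≈ 123°.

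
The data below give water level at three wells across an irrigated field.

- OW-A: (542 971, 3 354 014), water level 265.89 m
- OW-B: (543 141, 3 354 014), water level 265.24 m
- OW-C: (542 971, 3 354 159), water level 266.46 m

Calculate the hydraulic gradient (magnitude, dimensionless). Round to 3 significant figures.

∂h/∂x = (265.24 − 265.89) / (543141 − 542971) = -0.003824
∂h/∂y = (266.46 − 265.89) / (3354159 − 3354014) = +0.003931
|∇h| = √(-0.003824² + 0.003931²) = 0.005484

0.00548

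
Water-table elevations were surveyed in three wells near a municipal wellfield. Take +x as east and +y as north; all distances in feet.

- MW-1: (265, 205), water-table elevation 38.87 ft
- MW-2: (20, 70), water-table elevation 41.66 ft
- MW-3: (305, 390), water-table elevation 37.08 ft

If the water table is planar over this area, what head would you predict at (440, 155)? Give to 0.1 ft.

38.1 ft

Taking MW-1 as reference: MW-2−MW-1 = (-245, -135, +2.79); MW-3−MW-1 = (40, 185, -1.79).
Solve a·Δx + b·Δy = Δh: det = (-245)·185 − 40·(-135) = -39925.
∂h/∂x = [(+2.79)·185 − (-1.79)·(-135)] / -39925 = -0.006875
∂h/∂y = [(-245)·(-1.79) − 40·(+2.79)] / -39925 = -0.008189
h(440, 155) = 38.87 + (-0.006875)·(175) + (-0.008189)·(-50) = 38.87 -1.203 +0.409 = 38.076 ft.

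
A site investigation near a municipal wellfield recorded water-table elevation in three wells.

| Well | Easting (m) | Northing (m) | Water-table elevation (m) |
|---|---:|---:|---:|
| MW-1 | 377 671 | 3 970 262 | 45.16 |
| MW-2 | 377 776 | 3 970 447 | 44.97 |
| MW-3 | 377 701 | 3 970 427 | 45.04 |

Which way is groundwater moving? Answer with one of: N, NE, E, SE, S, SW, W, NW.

Differences from MW-1: to MW-2 (Δx, Δy, Δh) = (105, 185, -0.19); to MW-3 = (30, 165, -0.12).
Determinant of the coordinate differences = 105·165 − 30·185 = 11775.
∂h/∂x = [(-0.19)·165 − (-0.12)·185] / 11775 = -0.0007771
∂h/∂y = [105·(-0.12) − 30·(-0.19)] / 11775 = -0.0005860
Flow = −∇h = (+0.0007771 east, +0.0005860 north), which points northeast.

NE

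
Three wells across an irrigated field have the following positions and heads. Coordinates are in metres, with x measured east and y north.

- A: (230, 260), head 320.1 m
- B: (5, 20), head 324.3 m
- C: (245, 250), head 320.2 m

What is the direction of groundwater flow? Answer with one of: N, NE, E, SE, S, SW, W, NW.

N

Differences from A: to B (Δx, Δy, Δh) = (-225, -240, +4.2); to C = (15, -10, +0.1).
Determinant of the coordinate differences = (-225)·(-10) − 15·(-240) = 5850.
∂h/∂x = [(+4.2)·(-10) − (+0.1)·(-240)] / 5850 = -0.003077
∂h/∂y = [(-225)·(+0.1) − 15·(+4.2)] / 5850 = -0.01462
Flow = −∇h = (+0.003077 east, +0.01462 north), which points north.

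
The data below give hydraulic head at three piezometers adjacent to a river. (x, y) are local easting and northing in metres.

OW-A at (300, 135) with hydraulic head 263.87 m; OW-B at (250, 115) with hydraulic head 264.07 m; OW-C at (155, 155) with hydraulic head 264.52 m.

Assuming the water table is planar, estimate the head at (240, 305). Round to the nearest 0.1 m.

264.3 m

Differences from OW-A: to OW-B (Δx, Δy, Δh) = (-50, -20, +0.20); to OW-C = (-145, 20, +0.65).
Solve a·Δx + b·Δy = Δh: det = (-50)·20 − (-145)·(-20) = -3900.
∂h/∂x = [(+0.20)·20 − (+0.65)·(-20)] / -3900 = -0.004359
∂h/∂y = [(-50)·(+0.65) − (-145)·(+0.20)] / -3900 = +0.0008974
h(240, 305) = 263.87 + (-0.004359)·(-60) + (+0.0008974)·(170) = 263.87 +0.262 +0.153 = 264.284 m.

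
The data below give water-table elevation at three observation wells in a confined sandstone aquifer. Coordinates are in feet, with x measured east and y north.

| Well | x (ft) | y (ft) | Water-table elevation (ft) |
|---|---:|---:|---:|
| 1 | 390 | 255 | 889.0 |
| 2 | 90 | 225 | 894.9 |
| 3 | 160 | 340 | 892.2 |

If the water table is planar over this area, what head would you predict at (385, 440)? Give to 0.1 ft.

886.8 ft

With h = a·x + b·y + c and 1 as origin, the differences give:
  (-300)·a + (-30)·b = +5.9
  (-230)·a + 85·b = +3.2
Eliminate b (×85 and ×(-30), subtract): -32400·a = 597.50 → a = ∂h/∂x = -0.01844
Back-substitute: b = ∂h/∂y = -0.01225.
h(385, 440) = 889.0 + (-0.01844)·(-5) + (-0.01225)·(185) = 889.0 +0.092 -2.267 = 886.825 ft.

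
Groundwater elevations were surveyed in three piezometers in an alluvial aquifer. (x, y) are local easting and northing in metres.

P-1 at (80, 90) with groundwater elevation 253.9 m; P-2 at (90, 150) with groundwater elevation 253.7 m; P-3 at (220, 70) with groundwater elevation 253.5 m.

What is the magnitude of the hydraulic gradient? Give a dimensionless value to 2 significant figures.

0.0043

With h = a·x + b·y + c and P-1 as origin, the differences give:
  10·a + 60·b = -0.2
  140·a + (-20)·b = -0.4
Eliminate b (×(-20) and ×60, subtract): -8600·a = 28.00 → a = ∂h/∂x = -0.003256
Back-substitute: b = ∂h/∂y = -0.002791.
|∇h| = √(-0.003256² + -0.002791²) = 0.004288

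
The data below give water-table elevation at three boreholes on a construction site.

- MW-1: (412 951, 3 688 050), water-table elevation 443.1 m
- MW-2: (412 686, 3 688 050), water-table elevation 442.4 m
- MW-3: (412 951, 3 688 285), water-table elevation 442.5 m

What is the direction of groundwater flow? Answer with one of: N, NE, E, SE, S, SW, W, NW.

∂h/∂x = (442.4 − 443.1) / (412686 − 412951) = +0.002642
∂h/∂y = (442.5 − 443.1) / (3688285 − 3688050) = -0.002553
Flow = −∇h = (-0.002642 east, +0.002553 north), which points northwest.

NW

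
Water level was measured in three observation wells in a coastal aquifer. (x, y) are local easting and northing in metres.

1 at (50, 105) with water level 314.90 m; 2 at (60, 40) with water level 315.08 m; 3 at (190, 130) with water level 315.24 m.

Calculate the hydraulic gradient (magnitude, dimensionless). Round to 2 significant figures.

0.0037

Differences from 1: to 2 (Δx, Δy, Δh) = (10, -65, +0.18); to 3 = (140, 25, +0.34).
Solve a·Δx + b·Δy = Δh: det = 10·25 − 140·(-65) = 9350.
∂h/∂x = [(+0.18)·25 − (+0.34)·(-65)] / 9350 = +0.002845
∂h/∂y = [10·(+0.34) − 140·(+0.18)] / 9350 = -0.002332
|∇h| = √(0.002845² + -0.002332²) = 0.003679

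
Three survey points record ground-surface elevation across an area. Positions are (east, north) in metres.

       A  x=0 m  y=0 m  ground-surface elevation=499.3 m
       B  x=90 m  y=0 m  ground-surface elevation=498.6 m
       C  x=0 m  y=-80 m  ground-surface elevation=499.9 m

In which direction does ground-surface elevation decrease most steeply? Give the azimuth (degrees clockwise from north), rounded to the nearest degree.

∂z/∂x = (498.6 − 499.3) / (90 − 0) = -0.007778
∂z/∂y = (499.9 − 499.3) / (-80 − 0) = -0.007500
Steepest decrease is along −∇f: components (+0.007778 E, +0.007500 N).
Azimuth = atan2(+0.007778, +0.007500) = 46.0° ≈ 046°.

046°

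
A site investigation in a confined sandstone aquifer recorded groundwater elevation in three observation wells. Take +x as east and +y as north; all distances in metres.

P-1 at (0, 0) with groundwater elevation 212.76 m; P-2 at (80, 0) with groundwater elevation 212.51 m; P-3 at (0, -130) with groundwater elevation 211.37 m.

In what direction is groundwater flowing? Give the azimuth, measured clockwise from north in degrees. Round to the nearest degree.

164°

∂h/∂x = (212.51 − 212.76) / (80 − 0) = -0.003125
∂h/∂y = (211.37 − 212.76) / (-130 − 0) = +0.01069
Flow direction (−∇h) has components (+0.003125 E, -0.01069 N).
Azimuth = atan2(E, N) = atan2(+0.003125, -0.01069) = 163.7° ≈ 164°.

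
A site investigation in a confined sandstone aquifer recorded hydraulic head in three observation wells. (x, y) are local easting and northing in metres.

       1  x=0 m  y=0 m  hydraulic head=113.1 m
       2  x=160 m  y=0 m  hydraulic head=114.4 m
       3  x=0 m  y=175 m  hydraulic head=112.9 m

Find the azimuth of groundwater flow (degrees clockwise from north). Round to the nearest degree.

278°

∂h/∂x = (114.4 − 113.1) / (160 − 0) = +0.008125
∂h/∂y = (112.9 − 113.1) / (175 − 0) = -0.001143
Flow direction (−∇h) has components (-0.008125 E, +0.001143 N).
Azimuth = atan2(E, N) = atan2(-0.008125, +0.001143) = 278.0° ≈ 278°.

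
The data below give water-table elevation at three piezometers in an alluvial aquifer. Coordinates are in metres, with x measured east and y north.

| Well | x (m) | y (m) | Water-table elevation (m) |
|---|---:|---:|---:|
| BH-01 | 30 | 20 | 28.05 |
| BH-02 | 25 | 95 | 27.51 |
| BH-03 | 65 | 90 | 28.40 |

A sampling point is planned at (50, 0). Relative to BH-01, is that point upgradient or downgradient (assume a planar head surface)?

upgradient

Three-point gradient (reference BH-01): Δ to BH-02 = (-5, 75, -0.54), Δ to BH-03 = (35, 70, +0.35).
∂h/∂x = +0.02153, ∂h/∂y = -0.005765 (det = -2975).
Head at (50, 0) = 28.05 + (+0.02153)·(20) + (-0.005765)·(-20) = 28.60 m.
That is higher than the 28.05 m at BH-01, so the point is upgradient.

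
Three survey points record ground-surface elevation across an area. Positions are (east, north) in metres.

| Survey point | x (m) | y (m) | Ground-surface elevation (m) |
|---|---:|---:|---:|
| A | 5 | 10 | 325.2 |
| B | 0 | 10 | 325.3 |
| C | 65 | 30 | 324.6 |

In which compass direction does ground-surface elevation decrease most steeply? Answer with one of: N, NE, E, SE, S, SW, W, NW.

SE

Differences from A: to B (Δx, Δy, Δh) = (-5, 0, +0.1); to C = (60, 20, -0.6).
Determinant of the coordinate differences = (-5)·20 − 60·0 = -100.
∂z/∂x = [(+0.1)·20 − (-0.6)·0] / -100 = -0.02000
∂z/∂y = [(-5)·(-0.6) − 60·(+0.1)] / -100 = +0.03000
Steepest decrease is along −∇f = (+0.02000 E, -0.03000 N) → southeast.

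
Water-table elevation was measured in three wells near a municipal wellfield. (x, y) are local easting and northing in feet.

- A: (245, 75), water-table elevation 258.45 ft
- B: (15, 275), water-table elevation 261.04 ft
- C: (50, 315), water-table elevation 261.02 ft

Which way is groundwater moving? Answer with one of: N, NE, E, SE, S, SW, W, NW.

Three-point gradient (reference A): Δ to B = (-230, 200, +2.59), Δ to C = (-195, 240, +2.57).
∂h/∂x = -0.006642, ∂h/∂y = +0.005312 (det = -16200).
Flow = −∇h = (+0.006642 east, -0.005312 north), which points southeast.

SE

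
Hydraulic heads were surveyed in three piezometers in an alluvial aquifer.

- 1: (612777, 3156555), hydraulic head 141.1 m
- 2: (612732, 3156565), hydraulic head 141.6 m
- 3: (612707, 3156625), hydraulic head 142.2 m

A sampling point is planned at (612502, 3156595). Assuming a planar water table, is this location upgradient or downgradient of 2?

upgradient

Differences from 1: to 2 (Δx, Δy, Δh) = (-45, 10, +0.5); to 3 = (-70, 70, +1.1).
Determinant of the coordinate differences = (-45)·70 − (-70)·10 = -2450.
∂h/∂x = [(+0.5)·70 − (+1.1)·10] / -2450 = -0.009796
∂h/∂y = [(-45)·(+1.1) − (-70)·(+0.5)] / -2450 = +0.005918
Head at (612502, 3156595) = 141.1 + (-0.009796)·(-275) + (+0.005918)·(40) = 144.03 m.
That is higher than the 141.6 m at 2, so the point is upgradient.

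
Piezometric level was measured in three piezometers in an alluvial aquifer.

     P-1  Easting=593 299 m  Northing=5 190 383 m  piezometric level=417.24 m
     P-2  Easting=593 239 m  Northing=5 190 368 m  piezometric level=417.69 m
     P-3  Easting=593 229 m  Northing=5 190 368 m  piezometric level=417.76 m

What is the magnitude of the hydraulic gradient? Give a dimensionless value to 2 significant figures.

0.0073

Differences from P-1: to P-2 (Δx, Δy, Δh) = (-60, -15, +0.45); to P-3 = (-70, -15, +0.52).
Solve a·Δx + b·Δy = Δh: det = (-60)·(-15) − (-70)·(-15) = -150.
∂h/∂x = [(+0.45)·(-15) − (+0.52)·(-15)] / -150 = -0.007000
∂h/∂y = [(-60)·(+0.52) − (-70)·(+0.45)] / -150 = -0.002000
|∇h| = √(-0.007000² + -0.002000²) = 0.00728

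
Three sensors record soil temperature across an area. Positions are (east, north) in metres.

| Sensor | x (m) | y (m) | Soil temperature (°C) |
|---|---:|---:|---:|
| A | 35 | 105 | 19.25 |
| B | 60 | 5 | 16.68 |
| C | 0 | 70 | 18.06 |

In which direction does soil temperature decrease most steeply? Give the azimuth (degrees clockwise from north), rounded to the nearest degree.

194°

Differences from A: to B (Δx, Δy, Δh) = (25, -100, -2.57); to C = (-35, -35, -1.19).
Solve a·Δx + b·Δy = ΔT: det = 25·(-35) − (-35)·(-100) = -4375.
∂T/∂x = [(-2.57)·(-35) − (-1.19)·(-100)] / -4375 = +0.006640
∂T/∂y = [25·(-1.19) − (-35)·(-2.57)] / -4375 = +0.02736
Steepest decrease is along −∇f: components (-0.006640 E, -0.02736 N).
Azimuth = atan2(-0.006640, -0.02736) = 193.6° ≈ 194°.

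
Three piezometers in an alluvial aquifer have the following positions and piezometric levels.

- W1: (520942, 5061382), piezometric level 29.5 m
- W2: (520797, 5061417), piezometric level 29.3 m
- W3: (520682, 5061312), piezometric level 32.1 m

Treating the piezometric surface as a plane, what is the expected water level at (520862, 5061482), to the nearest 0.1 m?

Differences from W1: to W2 (Δx, Δy, Δh) = (-145, 35, -0.2); to W3 = (-260, -70, +2.6).
Determinant of the coordinate differences = (-145)·(-70) − (-260)·35 = 19250.
∂h/∂x = [(-0.2)·(-70) − (+2.6)·35] / 19250 = -0.004000
∂h/∂y = [(-145)·(+2.6) − (-260)·(-0.2)] / 19250 = -0.02229
h(520862, 5061482) = 29.5 + (-0.004000)·(-80) + (-0.02229)·(100) = 29.5 +0.320 -2.229 = 27.591 m.

27.6 m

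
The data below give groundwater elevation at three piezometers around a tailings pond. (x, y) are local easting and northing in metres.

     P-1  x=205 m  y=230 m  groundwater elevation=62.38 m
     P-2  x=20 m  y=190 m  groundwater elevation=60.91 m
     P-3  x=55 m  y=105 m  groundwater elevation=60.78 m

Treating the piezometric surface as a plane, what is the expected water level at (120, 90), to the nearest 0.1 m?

Differences from P-1: to P-2 (Δx, Δy, Δh) = (-185, -40, -1.47); to P-3 = (-150, -125, -1.60).
Solve a·Δx + b·Δy = Δh: det = (-185)·(-125) − (-150)·(-40) = 17125.
∂h/∂x = [(-1.47)·(-125) − (-1.60)·(-40)] / 17125 = +0.006993
∂h/∂y = [(-185)·(-1.60) − (-150)·(-1.47)] / 17125 = +0.004409
h(120, 90) = 62.38 + (+0.006993)·(-85) + (+0.004409)·(-140) = 62.38 -0.594 -0.617 = 61.168 m.

61.2 m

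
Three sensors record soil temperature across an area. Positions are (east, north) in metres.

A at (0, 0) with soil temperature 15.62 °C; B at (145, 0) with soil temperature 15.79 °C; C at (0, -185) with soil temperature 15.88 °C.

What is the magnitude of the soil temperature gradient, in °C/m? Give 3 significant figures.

0.00183 °C/m

∂T/∂x = (15.79 − 15.62) / (145 − 0) = +0.001172
∂T/∂y = (15.88 − 15.62) / (-185 − 0) = -0.001405
|∇f| = √(0.001172² + -0.001405²) = 0.00183 °C/m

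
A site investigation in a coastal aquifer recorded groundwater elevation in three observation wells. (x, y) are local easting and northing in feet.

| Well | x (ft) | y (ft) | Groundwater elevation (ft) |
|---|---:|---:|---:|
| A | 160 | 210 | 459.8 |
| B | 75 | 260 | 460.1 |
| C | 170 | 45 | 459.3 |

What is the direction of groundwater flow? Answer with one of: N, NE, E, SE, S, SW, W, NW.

Differences from A: to B (Δx, Δy, Δh) = (-85, 50, +0.3); to C = (10, -165, -0.5).
Solve a·Δx + b·Δy = Δh: det = (-85)·(-165) − 10·50 = 13525.
∂h/∂x = [(+0.3)·(-165) − (-0.5)·50] / 13525 = -0.001811
∂h/∂y = [(-85)·(-0.5) − 10·(+0.3)] / 13525 = +0.002921
Flow = −∇h = (+0.001811 east, -0.002921 north), which points southeast.

SE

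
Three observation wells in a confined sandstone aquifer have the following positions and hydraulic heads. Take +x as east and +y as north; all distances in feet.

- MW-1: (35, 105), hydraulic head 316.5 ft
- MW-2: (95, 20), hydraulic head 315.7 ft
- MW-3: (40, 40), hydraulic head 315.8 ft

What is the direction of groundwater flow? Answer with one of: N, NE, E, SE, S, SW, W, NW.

S

With h = a·x + b·y + c and MW-1 as origin, the differences give:
  60·a + (-85)·b = -0.8
  5·a + (-65)·b = -0.7
Eliminate b (×(-65) and ×(-85), subtract): -3475·a = -7.50 → a = ∂h/∂x = +0.002158
Back-substitute: b = ∂h/∂y = +0.01094.
Flow = −∇h = (-0.002158 east, -0.01094 north), which points south.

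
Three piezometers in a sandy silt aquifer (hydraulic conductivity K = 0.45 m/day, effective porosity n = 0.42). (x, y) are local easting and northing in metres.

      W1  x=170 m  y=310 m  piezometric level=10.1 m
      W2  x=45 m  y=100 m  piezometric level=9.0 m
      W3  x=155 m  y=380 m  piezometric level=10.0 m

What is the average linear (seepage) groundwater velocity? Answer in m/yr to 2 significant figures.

Differences from W1: to W2 (Δx, Δy, Δh) = (-125, -210, -1.1); to W3 = (-15, 70, -0.1).
Solve a·Δx + b·Δy = Δh: det = (-125)·70 − (-15)·(-210) = -11900.
∂h/∂x = [(-1.1)·70 − (-0.1)·(-210)] / -11900 = +0.008235
∂h/∂y = [(-125)·(-0.1) − (-15)·(-1.1)] / -11900 = +0.0003361
|∇h| = √(0.008235² + 0.0003361²) = 0.008242
Seepage velocity v = K·i/n = 0.45 × 0.008242 / 0.42 = 0.008831 m/day = 3.226 m/yr.

3.2 m/yr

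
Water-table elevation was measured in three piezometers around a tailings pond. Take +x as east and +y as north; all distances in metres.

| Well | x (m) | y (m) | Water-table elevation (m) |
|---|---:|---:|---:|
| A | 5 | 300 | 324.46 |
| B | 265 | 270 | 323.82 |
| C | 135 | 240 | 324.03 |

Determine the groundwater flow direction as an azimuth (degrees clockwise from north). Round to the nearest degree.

Differences from A: to B (Δx, Δy, Δh) = (260, -30, -0.64); to C = (130, -60, -0.43).
Solve a·Δx + b·Δy = Δh: det = 260·(-60) − 130·(-30) = -11700.
∂h/∂x = [(-0.64)·(-60) − (-0.43)·(-30)] / -11700 = -0.002179
∂h/∂y = [260·(-0.43) − 130·(-0.64)] / -11700 = +0.002444
Flow direction (−∇h) has components (+0.002179 E, -0.002444 N).
Azimuth = atan2(E, N) = atan2(+0.002179, -0.002444) = 138.3° ≈ 138°.

138°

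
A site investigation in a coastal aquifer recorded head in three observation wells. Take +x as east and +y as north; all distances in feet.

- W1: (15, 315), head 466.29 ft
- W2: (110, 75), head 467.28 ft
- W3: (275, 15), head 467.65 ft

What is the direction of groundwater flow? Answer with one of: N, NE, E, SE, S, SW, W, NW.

With h = a·x + b·y + c and W1 as origin, the differences give:
  95·a + (-240)·b = +0.99
  260·a + (-300)·b = +1.36
Eliminate b (×(-300) and ×(-240), subtract): 33900·a = 29.400 → a = ∂h/∂x = +0.0008673
Back-substitute: b = ∂h/∂y = -0.003782.
Flow = −∇h = (-0.0008673 east, +0.003782 north), which points north.

N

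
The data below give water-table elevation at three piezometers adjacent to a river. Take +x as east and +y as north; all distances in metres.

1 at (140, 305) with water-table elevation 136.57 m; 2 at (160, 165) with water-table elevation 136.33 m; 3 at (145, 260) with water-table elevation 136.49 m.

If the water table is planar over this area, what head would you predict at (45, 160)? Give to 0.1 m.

136.1 m

Three-point gradient (reference 1): Δ to 2 = (20, -140, -0.24), Δ to 3 = (5, -45, -0.08).
∂h/∂x = +0.002000, ∂h/∂y = +0.002000 (det = -200).
h(45, 160) = 136.57 + (+0.002000)·(-95) + (+0.002000)·(-145) = 136.57 -0.190 -0.290 = 136.090 m.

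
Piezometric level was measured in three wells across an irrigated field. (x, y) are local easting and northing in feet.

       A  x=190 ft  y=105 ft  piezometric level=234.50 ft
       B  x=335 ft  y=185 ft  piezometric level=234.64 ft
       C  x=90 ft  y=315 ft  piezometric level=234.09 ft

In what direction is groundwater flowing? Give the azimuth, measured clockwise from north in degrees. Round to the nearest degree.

306°

Three-point gradient (reference A): Δ to B = (145, 80, +0.14), Δ to C = (-100, 210, -0.41).
∂h/∂x = +0.001618, ∂h/∂y = -0.001182 (det = 38450).
Flow direction (−∇h) has components (-0.001618 E, +0.001182 N).
Azimuth = atan2(E, N) = atan2(-0.001618, +0.001182) = 306.2° ≈ 306°.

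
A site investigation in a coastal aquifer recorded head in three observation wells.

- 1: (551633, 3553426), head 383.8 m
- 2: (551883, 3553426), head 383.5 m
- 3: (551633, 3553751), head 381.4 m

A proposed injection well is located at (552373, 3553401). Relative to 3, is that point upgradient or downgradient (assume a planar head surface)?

upgradient

∂h/∂x = (383.5 − 383.8) / (551883 − 551633) = -0.001200
∂h/∂y = (381.4 − 383.8) / (3553751 − 3553426) = -0.007385
Head at (552373, 3553401) = 383.8 + (-0.001200)·(740) + (-0.007385)·(-25) = 383.10 m.
That is higher than the 381.4 m at 3, so the point is upgradient.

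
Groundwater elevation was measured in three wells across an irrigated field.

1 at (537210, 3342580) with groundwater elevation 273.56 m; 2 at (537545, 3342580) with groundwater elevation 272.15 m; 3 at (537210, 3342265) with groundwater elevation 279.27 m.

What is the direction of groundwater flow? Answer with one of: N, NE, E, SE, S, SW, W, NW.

N

∂h/∂x = (272.15 − 273.56) / (537545 − 537210) = -0.004209
∂h/∂y = (279.27 − 273.56) / (3342265 − 3342580) = -0.01813
Flow = −∇h = (+0.004209 east, +0.01813 north), which points north.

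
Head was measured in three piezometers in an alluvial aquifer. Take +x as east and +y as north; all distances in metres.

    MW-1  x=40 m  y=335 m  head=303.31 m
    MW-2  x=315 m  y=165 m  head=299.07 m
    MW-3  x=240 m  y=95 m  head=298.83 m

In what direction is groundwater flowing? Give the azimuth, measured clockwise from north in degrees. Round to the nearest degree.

Differences from MW-1: to MW-2 (Δx, Δy, Δh) = (275, -170, -4.24); to MW-3 = (200, -240, -4.48).
Solve a·Δx + b·Δy = Δh: det = 275·(-240) − 200·(-170) = -32000.
∂h/∂x = [(-4.24)·(-240) − (-4.48)·(-170)] / -32000 = -0.008000
∂h/∂y = [275·(-4.48) − 200·(-4.24)] / -32000 = +0.01200
Flow direction (−∇h) has components (+0.008000 E, -0.01200 N).
Azimuth = atan2(E, N) = atan2(+0.008000, -0.01200) = 146.3° ≈ 146°.

146°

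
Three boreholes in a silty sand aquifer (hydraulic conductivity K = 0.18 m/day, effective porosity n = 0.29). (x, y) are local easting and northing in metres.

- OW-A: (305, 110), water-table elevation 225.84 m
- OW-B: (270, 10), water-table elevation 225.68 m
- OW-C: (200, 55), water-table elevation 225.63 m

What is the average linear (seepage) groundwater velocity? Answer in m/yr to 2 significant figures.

Taking OW-A as reference: OW-B−OW-A = (-35, -100, -0.16); OW-C−OW-A = (-105, -55, -0.21).
Solve a·Δx + b·Δy = Δh: det = (-35)·(-55) − (-105)·(-100) = -8575.
∂h/∂x = [(-0.16)·(-55) − (-0.21)·(-100)] / -8575 = +0.001423
∂h/∂y = [(-35)·(-0.21) − (-105)·(-0.16)] / -8575 = +0.001102
|∇h| = √(0.001423² + 0.001102²) = 0.0018
Seepage velocity v = K·i/n = 0.18 × 0.0018 / 0.29 = 0.001117 m/day = 0.408 m/yr.

0.41 m/yr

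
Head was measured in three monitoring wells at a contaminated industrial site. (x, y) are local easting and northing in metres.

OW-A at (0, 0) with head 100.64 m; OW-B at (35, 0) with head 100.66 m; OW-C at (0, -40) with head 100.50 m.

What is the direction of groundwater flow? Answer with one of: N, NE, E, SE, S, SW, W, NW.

∂h/∂x = (100.66 − 100.64) / (35 − 0) = +0.0005714
∂h/∂y = (100.50 − 100.64) / (-40 − 0) = +0.003500
Flow = −∇h = (-0.0005714 east, -0.003500 north), which points south.

S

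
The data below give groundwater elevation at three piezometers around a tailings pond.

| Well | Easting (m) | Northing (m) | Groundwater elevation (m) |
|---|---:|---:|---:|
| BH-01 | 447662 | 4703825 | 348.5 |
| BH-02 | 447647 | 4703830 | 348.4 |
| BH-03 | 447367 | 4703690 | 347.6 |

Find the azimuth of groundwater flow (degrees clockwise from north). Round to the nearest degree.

312°

Differences from BH-01: to BH-02 (Δx, Δy, Δh) = (-15, 5, -0.1); to BH-03 = (-295, -135, -0.9).
Determinant of the coordinate differences = (-15)·(-135) − (-295)·5 = 3500.
∂h/∂x = [(-0.1)·(-135) − (-0.9)·5] / 3500 = +0.005143
∂h/∂y = [(-15)·(-0.9) − (-295)·(-0.1)] / 3500 = -0.004571
Flow direction (−∇h) has components (-0.005143 E, +0.004571 N).
Azimuth = atan2(E, N) = atan2(-0.005143, +0.004571) = 311.6° ≈ 312°.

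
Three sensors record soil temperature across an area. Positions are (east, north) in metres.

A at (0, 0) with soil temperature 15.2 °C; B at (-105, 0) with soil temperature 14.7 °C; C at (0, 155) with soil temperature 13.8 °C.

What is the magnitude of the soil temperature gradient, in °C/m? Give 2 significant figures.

0.010 °C/m

∂T/∂x = (14.7 − 15.2) / (-105 − 0) = +0.004762
∂T/∂y = (13.8 − 15.2) / (155 − 0) = -0.009032
|∇f| = √(0.004762² + -0.009032²) = 0.01021 °C/m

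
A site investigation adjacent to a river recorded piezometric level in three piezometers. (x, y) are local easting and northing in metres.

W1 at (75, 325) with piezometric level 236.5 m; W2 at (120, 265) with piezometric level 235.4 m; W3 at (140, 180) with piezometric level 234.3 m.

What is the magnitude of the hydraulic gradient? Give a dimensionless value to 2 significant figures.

0.015

With h = a·x + b·y + c and W1 as origin, the differences give:
  45·a + (-60)·b = -1.1
  65·a + (-145)·b = -2.2
Eliminate b (×(-145) and ×(-60), subtract): -2625·a = 27.50 → a = ∂h/∂x = -0.01048
Back-substitute: b = ∂h/∂y = +0.01048.
|∇h| = √(-0.01048² + 0.01048²) = 0.01482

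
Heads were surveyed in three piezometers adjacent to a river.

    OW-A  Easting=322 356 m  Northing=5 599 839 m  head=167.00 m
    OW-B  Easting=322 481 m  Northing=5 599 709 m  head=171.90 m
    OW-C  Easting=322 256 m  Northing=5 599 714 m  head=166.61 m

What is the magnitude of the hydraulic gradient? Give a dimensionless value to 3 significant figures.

With h = a·x + b·y + c and OW-A as origin, the differences give:
  125·a + (-130)·b = +4.90
  (-100)·a + (-125)·b = -0.39
Eliminate b (×(-125) and ×(-130), subtract): -28625·a = -663.200 → a = ∂h/∂x = +0.02317
Back-substitute: b = ∂h/∂y = -0.01541.
|∇h| = √(0.02317² + -0.01541²) = 0.02783

0.0278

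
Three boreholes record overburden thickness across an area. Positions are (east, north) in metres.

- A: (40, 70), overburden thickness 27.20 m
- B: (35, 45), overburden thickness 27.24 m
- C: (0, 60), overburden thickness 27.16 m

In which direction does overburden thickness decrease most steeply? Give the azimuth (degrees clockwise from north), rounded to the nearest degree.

Taking A as reference: B−A = (-5, -25, +0.04); C−A = (-40, -10, -0.04).
Determinant of the coordinate differences = (-5)·(-10) − (-40)·(-25) = -950.
∂d/∂x = [(+0.04)·(-10) − (-0.04)·(-25)] / -950 = +0.001474
∂d/∂y = [(-5)·(-0.04) − (-40)·(+0.04)] / -950 = -0.001895
Steepest decrease is along −∇f: components (-0.001474 E, +0.001895 N).
Azimuth = atan2(-0.001474, +0.001895) = 322.1° ≈ 322°.

322°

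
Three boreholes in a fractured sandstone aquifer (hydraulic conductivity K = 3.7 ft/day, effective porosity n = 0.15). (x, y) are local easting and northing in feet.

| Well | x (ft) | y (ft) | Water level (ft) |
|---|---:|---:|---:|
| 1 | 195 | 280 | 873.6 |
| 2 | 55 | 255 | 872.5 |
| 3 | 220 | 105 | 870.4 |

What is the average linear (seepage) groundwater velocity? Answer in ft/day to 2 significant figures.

0.48 ft/day

Differences from 1: to 2 (Δx, Δy, Δh) = (-140, -25, -1.1); to 3 = (25, -175, -3.2).
Determinant of the coordinate differences = (-140)·(-175) − 25·(-25) = 25125.
∂h/∂x = [(-1.1)·(-175) − (-3.2)·(-25)] / 25125 = +0.004478
∂h/∂y = [(-140)·(-3.2) − 25·(-1.1)] / 25125 = +0.01893
|∇h| = √(0.004478² + 0.01893²) = 0.01945
Seepage velocity v = K·i/n = 3.7 × 0.01945 / 0.15 = 0.4798 ft/day.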